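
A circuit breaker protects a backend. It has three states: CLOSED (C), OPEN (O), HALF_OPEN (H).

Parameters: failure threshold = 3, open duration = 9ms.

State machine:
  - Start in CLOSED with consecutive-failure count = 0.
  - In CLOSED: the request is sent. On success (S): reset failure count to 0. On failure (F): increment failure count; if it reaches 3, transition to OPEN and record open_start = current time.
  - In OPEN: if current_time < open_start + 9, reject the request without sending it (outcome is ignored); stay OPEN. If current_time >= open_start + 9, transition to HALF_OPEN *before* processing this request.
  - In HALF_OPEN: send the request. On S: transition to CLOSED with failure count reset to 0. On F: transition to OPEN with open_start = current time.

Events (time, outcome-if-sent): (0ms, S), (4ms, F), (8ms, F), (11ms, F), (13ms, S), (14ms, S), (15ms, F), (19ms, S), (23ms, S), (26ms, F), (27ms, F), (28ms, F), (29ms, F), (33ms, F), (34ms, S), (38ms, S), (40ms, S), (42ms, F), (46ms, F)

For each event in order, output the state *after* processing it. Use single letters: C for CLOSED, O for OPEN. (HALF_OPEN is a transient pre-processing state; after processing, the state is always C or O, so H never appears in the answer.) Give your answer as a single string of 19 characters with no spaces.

State after each event:
  event#1 t=0ms outcome=S: state=CLOSED
  event#2 t=4ms outcome=F: state=CLOSED
  event#3 t=8ms outcome=F: state=CLOSED
  event#4 t=11ms outcome=F: state=OPEN
  event#5 t=13ms outcome=S: state=OPEN
  event#6 t=14ms outcome=S: state=OPEN
  event#7 t=15ms outcome=F: state=OPEN
  event#8 t=19ms outcome=S: state=OPEN
  event#9 t=23ms outcome=S: state=CLOSED
  event#10 t=26ms outcome=F: state=CLOSED
  event#11 t=27ms outcome=F: state=CLOSED
  event#12 t=28ms outcome=F: state=OPEN
  event#13 t=29ms outcome=F: state=OPEN
  event#14 t=33ms outcome=F: state=OPEN
  event#15 t=34ms outcome=S: state=OPEN
  event#16 t=38ms outcome=S: state=CLOSED
  event#17 t=40ms outcome=S: state=CLOSED
  event#18 t=42ms outcome=F: state=CLOSED
  event#19 t=46ms outcome=F: state=CLOSED

Answer: CCCOOOOOCCCOOOOCCCC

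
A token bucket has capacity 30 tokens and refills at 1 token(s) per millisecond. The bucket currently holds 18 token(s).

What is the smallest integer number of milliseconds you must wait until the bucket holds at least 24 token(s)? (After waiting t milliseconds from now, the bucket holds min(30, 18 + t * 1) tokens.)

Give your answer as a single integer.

Need 18 + t * 1 >= 24, so t >= 6/1.
Smallest integer t = ceil(6/1) = 6.

Answer: 6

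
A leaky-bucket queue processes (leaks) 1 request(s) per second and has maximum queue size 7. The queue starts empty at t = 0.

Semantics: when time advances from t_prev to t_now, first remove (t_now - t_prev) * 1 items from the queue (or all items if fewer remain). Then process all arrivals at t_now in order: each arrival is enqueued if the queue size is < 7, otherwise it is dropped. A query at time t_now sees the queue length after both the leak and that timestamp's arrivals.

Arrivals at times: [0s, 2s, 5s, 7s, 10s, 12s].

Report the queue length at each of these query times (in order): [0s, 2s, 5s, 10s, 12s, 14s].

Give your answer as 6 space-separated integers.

Queue lengths at query times:
  query t=0s: backlog = 1
  query t=2s: backlog = 1
  query t=5s: backlog = 1
  query t=10s: backlog = 1
  query t=12s: backlog = 1
  query t=14s: backlog = 0

Answer: 1 1 1 1 1 0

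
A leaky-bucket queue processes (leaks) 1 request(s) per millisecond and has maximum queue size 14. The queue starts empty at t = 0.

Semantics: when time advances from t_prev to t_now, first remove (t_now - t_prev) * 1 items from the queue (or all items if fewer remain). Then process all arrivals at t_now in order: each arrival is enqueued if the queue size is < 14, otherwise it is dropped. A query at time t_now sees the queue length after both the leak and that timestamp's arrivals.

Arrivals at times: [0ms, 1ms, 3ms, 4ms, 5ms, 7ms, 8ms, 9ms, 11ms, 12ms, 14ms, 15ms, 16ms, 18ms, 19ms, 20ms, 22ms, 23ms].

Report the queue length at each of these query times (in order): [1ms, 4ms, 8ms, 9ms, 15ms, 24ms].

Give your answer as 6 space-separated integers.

Answer: 1 1 1 1 1 0

Derivation:
Queue lengths at query times:
  query t=1ms: backlog = 1
  query t=4ms: backlog = 1
  query t=8ms: backlog = 1
  query t=9ms: backlog = 1
  query t=15ms: backlog = 1
  query t=24ms: backlog = 0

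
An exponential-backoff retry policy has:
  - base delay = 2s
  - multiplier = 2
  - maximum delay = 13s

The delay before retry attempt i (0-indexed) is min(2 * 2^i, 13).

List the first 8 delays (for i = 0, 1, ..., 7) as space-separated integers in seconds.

Answer: 2 4 8 13 13 13 13 13

Derivation:
Computing each delay:
  i=0: min(2*2^0, 13) = 2
  i=1: min(2*2^1, 13) = 4
  i=2: min(2*2^2, 13) = 8
  i=3: min(2*2^3, 13) = 13
  i=4: min(2*2^4, 13) = 13
  i=5: min(2*2^5, 13) = 13
  i=6: min(2*2^6, 13) = 13
  i=7: min(2*2^7, 13) = 13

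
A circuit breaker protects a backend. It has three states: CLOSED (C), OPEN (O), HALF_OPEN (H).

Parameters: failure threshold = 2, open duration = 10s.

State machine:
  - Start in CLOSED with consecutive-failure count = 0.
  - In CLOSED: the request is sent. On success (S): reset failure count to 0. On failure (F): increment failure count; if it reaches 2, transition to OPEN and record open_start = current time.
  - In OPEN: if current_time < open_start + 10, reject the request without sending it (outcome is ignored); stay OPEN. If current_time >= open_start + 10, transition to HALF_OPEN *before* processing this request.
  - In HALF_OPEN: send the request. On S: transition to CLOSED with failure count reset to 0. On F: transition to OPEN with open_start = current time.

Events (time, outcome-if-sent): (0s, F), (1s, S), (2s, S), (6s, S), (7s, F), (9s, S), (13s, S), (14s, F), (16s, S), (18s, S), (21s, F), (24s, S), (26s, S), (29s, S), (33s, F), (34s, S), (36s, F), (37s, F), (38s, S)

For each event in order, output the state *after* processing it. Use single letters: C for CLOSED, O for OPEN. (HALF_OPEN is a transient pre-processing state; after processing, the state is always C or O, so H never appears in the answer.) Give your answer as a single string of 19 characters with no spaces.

State after each event:
  event#1 t=0s outcome=F: state=CLOSED
  event#2 t=1s outcome=S: state=CLOSED
  event#3 t=2s outcome=S: state=CLOSED
  event#4 t=6s outcome=S: state=CLOSED
  event#5 t=7s outcome=F: state=CLOSED
  event#6 t=9s outcome=S: state=CLOSED
  event#7 t=13s outcome=S: state=CLOSED
  event#8 t=14s outcome=F: state=CLOSED
  event#9 t=16s outcome=S: state=CLOSED
  event#10 t=18s outcome=S: state=CLOSED
  event#11 t=21s outcome=F: state=CLOSED
  event#12 t=24s outcome=S: state=CLOSED
  event#13 t=26s outcome=S: state=CLOSED
  event#14 t=29s outcome=S: state=CLOSED
  event#15 t=33s outcome=F: state=CLOSED
  event#16 t=34s outcome=S: state=CLOSED
  event#17 t=36s outcome=F: state=CLOSED
  event#18 t=37s outcome=F: state=OPEN
  event#19 t=38s outcome=S: state=OPEN

Answer: CCCCCCCCCCCCCCCCCOO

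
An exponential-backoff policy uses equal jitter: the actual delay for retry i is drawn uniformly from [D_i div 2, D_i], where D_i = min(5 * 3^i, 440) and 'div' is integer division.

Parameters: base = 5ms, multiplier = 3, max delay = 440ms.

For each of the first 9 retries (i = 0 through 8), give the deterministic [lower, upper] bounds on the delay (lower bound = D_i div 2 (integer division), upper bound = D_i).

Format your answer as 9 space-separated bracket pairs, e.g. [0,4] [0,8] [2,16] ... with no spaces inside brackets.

Computing bounds per retry:
  i=0: D_i=min(5*3^0,440)=5, bounds=[2,5]
  i=1: D_i=min(5*3^1,440)=15, bounds=[7,15]
  i=2: D_i=min(5*3^2,440)=45, bounds=[22,45]
  i=3: D_i=min(5*3^3,440)=135, bounds=[67,135]
  i=4: D_i=min(5*3^4,440)=405, bounds=[202,405]
  i=5: D_i=min(5*3^5,440)=440, bounds=[220,440]
  i=6: D_i=min(5*3^6,440)=440, bounds=[220,440]
  i=7: D_i=min(5*3^7,440)=440, bounds=[220,440]
  i=8: D_i=min(5*3^8,440)=440, bounds=[220,440]

Answer: [2,5] [7,15] [22,45] [67,135] [202,405] [220,440] [220,440] [220,440] [220,440]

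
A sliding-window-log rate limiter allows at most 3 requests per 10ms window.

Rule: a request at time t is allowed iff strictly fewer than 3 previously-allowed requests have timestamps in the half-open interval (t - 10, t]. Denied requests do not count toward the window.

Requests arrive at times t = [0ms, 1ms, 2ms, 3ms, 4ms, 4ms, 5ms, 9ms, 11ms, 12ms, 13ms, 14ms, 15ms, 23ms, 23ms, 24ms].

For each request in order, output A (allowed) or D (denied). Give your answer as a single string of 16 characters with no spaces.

Tracking allowed requests in the window:
  req#1 t=0ms: ALLOW
  req#2 t=1ms: ALLOW
  req#3 t=2ms: ALLOW
  req#4 t=3ms: DENY
  req#5 t=4ms: DENY
  req#6 t=4ms: DENY
  req#7 t=5ms: DENY
  req#8 t=9ms: DENY
  req#9 t=11ms: ALLOW
  req#10 t=12ms: ALLOW
  req#11 t=13ms: ALLOW
  req#12 t=14ms: DENY
  req#13 t=15ms: DENY
  req#14 t=23ms: ALLOW
  req#15 t=23ms: ALLOW
  req#16 t=24ms: ALLOW

Answer: AAADDDDDAAADDAAA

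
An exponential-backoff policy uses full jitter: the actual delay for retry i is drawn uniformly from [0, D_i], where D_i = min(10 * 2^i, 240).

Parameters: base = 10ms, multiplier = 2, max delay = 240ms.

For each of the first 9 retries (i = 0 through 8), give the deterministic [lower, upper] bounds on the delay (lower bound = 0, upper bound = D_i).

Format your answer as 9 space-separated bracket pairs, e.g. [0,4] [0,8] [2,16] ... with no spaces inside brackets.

Answer: [0,10] [0,20] [0,40] [0,80] [0,160] [0,240] [0,240] [0,240] [0,240]

Derivation:
Computing bounds per retry:
  i=0: D_i=min(10*2^0,240)=10, bounds=[0,10]
  i=1: D_i=min(10*2^1,240)=20, bounds=[0,20]
  i=2: D_i=min(10*2^2,240)=40, bounds=[0,40]
  i=3: D_i=min(10*2^3,240)=80, bounds=[0,80]
  i=4: D_i=min(10*2^4,240)=160, bounds=[0,160]
  i=5: D_i=min(10*2^5,240)=240, bounds=[0,240]
  i=6: D_i=min(10*2^6,240)=240, bounds=[0,240]
  i=7: D_i=min(10*2^7,240)=240, bounds=[0,240]
  i=8: D_i=min(10*2^8,240)=240, bounds=[0,240]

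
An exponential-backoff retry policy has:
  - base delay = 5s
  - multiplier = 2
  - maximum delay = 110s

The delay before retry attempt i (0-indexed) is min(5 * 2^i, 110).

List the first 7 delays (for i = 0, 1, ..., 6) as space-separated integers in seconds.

Computing each delay:
  i=0: min(5*2^0, 110) = 5
  i=1: min(5*2^1, 110) = 10
  i=2: min(5*2^2, 110) = 20
  i=3: min(5*2^3, 110) = 40
  i=4: min(5*2^4, 110) = 80
  i=5: min(5*2^5, 110) = 110
  i=6: min(5*2^6, 110) = 110

Answer: 5 10 20 40 80 110 110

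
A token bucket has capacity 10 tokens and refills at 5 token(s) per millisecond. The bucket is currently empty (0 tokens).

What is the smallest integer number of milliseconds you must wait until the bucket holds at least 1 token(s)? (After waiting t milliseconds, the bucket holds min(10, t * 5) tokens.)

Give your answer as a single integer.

Need t * 5 >= 1, so t >= 1/5.
Smallest integer t = ceil(1/5) = 1.

Answer: 1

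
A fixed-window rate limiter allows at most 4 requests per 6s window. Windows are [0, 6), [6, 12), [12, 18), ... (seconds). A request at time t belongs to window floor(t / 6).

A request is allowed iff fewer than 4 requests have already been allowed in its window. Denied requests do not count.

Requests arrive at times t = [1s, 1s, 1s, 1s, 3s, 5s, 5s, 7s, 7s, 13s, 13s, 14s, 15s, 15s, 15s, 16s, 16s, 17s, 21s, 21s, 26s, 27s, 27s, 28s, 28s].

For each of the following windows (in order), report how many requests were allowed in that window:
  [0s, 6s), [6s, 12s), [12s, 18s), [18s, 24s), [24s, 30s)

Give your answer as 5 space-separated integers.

Answer: 4 2 4 2 4

Derivation:
Processing requests:
  req#1 t=1s (window 0): ALLOW
  req#2 t=1s (window 0): ALLOW
  req#3 t=1s (window 0): ALLOW
  req#4 t=1s (window 0): ALLOW
  req#5 t=3s (window 0): DENY
  req#6 t=5s (window 0): DENY
  req#7 t=5s (window 0): DENY
  req#8 t=7s (window 1): ALLOW
  req#9 t=7s (window 1): ALLOW
  req#10 t=13s (window 2): ALLOW
  req#11 t=13s (window 2): ALLOW
  req#12 t=14s (window 2): ALLOW
  req#13 t=15s (window 2): ALLOW
  req#14 t=15s (window 2): DENY
  req#15 t=15s (window 2): DENY
  req#16 t=16s (window 2): DENY
  req#17 t=16s (window 2): DENY
  req#18 t=17s (window 2): DENY
  req#19 t=21s (window 3): ALLOW
  req#20 t=21s (window 3): ALLOW
  req#21 t=26s (window 4): ALLOW
  req#22 t=27s (window 4): ALLOW
  req#23 t=27s (window 4): ALLOW
  req#24 t=28s (window 4): ALLOW
  req#25 t=28s (window 4): DENY

Allowed counts by window: 4 2 4 2 4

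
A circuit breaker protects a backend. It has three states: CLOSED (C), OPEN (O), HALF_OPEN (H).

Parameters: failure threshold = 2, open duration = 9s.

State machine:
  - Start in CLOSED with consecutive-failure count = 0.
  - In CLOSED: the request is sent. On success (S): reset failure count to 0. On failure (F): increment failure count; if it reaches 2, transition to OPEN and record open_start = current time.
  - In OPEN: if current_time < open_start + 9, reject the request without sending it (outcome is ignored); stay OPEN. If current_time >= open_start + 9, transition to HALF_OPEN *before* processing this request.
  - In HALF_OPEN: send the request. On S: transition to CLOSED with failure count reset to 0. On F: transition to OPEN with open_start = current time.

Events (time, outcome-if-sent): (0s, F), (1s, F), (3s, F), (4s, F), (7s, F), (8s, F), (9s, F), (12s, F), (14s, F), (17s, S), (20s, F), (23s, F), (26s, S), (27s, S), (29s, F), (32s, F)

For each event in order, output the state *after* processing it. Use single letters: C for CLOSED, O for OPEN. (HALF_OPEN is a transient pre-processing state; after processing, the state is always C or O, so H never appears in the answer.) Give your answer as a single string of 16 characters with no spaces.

Answer: COOOOOOOOOOOOOOO

Derivation:
State after each event:
  event#1 t=0s outcome=F: state=CLOSED
  event#2 t=1s outcome=F: state=OPEN
  event#3 t=3s outcome=F: state=OPEN
  event#4 t=4s outcome=F: state=OPEN
  event#5 t=7s outcome=F: state=OPEN
  event#6 t=8s outcome=F: state=OPEN
  event#7 t=9s outcome=F: state=OPEN
  event#8 t=12s outcome=F: state=OPEN
  event#9 t=14s outcome=F: state=OPEN
  event#10 t=17s outcome=S: state=OPEN
  event#11 t=20s outcome=F: state=OPEN
  event#12 t=23s outcome=F: state=OPEN
  event#13 t=26s outcome=S: state=OPEN
  event#14 t=27s outcome=S: state=OPEN
  event#15 t=29s outcome=F: state=OPEN
  event#16 t=32s outcome=F: state=OPEN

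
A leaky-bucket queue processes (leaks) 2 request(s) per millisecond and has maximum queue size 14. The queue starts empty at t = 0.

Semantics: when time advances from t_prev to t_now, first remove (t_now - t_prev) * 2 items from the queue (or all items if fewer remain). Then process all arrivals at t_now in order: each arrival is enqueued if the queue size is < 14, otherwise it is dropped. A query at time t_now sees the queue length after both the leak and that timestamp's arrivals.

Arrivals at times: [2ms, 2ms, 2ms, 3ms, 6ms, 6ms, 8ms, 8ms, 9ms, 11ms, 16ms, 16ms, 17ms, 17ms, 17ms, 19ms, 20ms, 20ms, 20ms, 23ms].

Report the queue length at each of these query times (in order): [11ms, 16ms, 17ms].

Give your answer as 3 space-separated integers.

Queue lengths at query times:
  query t=11ms: backlog = 1
  query t=16ms: backlog = 2
  query t=17ms: backlog = 3

Answer: 1 2 3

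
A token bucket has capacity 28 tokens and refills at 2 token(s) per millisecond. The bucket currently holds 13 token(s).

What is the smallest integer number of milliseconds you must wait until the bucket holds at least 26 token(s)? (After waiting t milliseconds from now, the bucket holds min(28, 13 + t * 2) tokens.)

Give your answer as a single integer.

Answer: 7

Derivation:
Need 13 + t * 2 >= 26, so t >= 13/2.
Smallest integer t = ceil(13/2) = 7.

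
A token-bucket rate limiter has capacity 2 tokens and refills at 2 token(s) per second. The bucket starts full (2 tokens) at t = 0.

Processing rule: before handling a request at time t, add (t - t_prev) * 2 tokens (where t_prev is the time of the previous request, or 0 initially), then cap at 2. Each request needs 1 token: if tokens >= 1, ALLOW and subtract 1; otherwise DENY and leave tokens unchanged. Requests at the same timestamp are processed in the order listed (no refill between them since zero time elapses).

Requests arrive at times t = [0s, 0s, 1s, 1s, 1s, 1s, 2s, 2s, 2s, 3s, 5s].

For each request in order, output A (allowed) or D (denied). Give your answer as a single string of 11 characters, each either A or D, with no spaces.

Simulating step by step:
  req#1 t=0s: ALLOW
  req#2 t=0s: ALLOW
  req#3 t=1s: ALLOW
  req#4 t=1s: ALLOW
  req#5 t=1s: DENY
  req#6 t=1s: DENY
  req#7 t=2s: ALLOW
  req#8 t=2s: ALLOW
  req#9 t=2s: DENY
  req#10 t=3s: ALLOW
  req#11 t=5s: ALLOW

Answer: AAAADDAADAA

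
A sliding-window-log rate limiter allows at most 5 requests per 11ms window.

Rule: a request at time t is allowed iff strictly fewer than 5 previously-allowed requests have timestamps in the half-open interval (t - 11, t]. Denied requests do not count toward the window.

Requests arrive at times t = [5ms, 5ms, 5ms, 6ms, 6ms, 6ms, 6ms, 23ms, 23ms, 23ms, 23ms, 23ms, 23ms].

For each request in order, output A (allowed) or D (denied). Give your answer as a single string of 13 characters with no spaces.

Tracking allowed requests in the window:
  req#1 t=5ms: ALLOW
  req#2 t=5ms: ALLOW
  req#3 t=5ms: ALLOW
  req#4 t=6ms: ALLOW
  req#5 t=6ms: ALLOW
  req#6 t=6ms: DENY
  req#7 t=6ms: DENY
  req#8 t=23ms: ALLOW
  req#9 t=23ms: ALLOW
  req#10 t=23ms: ALLOW
  req#11 t=23ms: ALLOW
  req#12 t=23ms: ALLOW
  req#13 t=23ms: DENY

Answer: AAAAADDAAAAAD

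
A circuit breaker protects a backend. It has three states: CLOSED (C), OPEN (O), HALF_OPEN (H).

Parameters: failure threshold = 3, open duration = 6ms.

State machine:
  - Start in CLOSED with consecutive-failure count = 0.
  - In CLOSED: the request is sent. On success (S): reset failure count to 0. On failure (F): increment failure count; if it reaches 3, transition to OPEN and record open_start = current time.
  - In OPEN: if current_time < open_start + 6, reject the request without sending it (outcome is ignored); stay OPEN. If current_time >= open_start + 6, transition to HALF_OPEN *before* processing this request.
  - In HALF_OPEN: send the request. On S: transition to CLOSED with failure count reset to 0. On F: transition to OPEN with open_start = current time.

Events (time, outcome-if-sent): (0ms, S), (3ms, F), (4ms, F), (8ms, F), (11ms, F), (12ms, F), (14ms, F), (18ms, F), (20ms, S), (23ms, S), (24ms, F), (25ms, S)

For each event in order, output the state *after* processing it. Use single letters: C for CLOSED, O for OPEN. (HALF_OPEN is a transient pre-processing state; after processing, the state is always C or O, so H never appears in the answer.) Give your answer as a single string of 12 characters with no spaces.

Answer: CCCOOOOOCCCC

Derivation:
State after each event:
  event#1 t=0ms outcome=S: state=CLOSED
  event#2 t=3ms outcome=F: state=CLOSED
  event#3 t=4ms outcome=F: state=CLOSED
  event#4 t=8ms outcome=F: state=OPEN
  event#5 t=11ms outcome=F: state=OPEN
  event#6 t=12ms outcome=F: state=OPEN
  event#7 t=14ms outcome=F: state=OPEN
  event#8 t=18ms outcome=F: state=OPEN
  event#9 t=20ms outcome=S: state=CLOSED
  event#10 t=23ms outcome=S: state=CLOSED
  event#11 t=24ms outcome=F: state=CLOSED
  event#12 t=25ms outcome=S: state=CLOSED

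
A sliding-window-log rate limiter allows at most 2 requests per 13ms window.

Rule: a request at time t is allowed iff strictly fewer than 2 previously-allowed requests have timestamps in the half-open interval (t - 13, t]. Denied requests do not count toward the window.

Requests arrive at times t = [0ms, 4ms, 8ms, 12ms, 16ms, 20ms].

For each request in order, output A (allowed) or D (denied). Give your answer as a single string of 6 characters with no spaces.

Tracking allowed requests in the window:
  req#1 t=0ms: ALLOW
  req#2 t=4ms: ALLOW
  req#3 t=8ms: DENY
  req#4 t=12ms: DENY
  req#5 t=16ms: ALLOW
  req#6 t=20ms: ALLOW

Answer: AADDAA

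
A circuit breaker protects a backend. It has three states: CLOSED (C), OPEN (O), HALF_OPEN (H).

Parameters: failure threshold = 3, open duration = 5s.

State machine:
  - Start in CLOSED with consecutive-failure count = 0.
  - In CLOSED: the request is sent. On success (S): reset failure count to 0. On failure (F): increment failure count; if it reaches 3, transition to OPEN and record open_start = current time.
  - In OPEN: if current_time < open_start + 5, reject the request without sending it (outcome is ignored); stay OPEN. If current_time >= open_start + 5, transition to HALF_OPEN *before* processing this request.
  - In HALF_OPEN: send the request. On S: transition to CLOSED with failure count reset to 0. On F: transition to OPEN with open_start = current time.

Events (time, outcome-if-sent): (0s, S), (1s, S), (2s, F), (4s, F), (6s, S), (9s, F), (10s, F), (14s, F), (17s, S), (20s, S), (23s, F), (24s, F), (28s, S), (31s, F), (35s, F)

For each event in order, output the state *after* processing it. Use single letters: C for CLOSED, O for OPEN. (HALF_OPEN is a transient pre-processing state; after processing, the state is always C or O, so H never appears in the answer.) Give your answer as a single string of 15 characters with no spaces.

Answer: CCCCCCCOOCCCCCC

Derivation:
State after each event:
  event#1 t=0s outcome=S: state=CLOSED
  event#2 t=1s outcome=S: state=CLOSED
  event#3 t=2s outcome=F: state=CLOSED
  event#4 t=4s outcome=F: state=CLOSED
  event#5 t=6s outcome=S: state=CLOSED
  event#6 t=9s outcome=F: state=CLOSED
  event#7 t=10s outcome=F: state=CLOSED
  event#8 t=14s outcome=F: state=OPEN
  event#9 t=17s outcome=S: state=OPEN
  event#10 t=20s outcome=S: state=CLOSED
  event#11 t=23s outcome=F: state=CLOSED
  event#12 t=24s outcome=F: state=CLOSED
  event#13 t=28s outcome=S: state=CLOSED
  event#14 t=31s outcome=F: state=CLOSED
  event#15 t=35s outcome=F: state=CLOSED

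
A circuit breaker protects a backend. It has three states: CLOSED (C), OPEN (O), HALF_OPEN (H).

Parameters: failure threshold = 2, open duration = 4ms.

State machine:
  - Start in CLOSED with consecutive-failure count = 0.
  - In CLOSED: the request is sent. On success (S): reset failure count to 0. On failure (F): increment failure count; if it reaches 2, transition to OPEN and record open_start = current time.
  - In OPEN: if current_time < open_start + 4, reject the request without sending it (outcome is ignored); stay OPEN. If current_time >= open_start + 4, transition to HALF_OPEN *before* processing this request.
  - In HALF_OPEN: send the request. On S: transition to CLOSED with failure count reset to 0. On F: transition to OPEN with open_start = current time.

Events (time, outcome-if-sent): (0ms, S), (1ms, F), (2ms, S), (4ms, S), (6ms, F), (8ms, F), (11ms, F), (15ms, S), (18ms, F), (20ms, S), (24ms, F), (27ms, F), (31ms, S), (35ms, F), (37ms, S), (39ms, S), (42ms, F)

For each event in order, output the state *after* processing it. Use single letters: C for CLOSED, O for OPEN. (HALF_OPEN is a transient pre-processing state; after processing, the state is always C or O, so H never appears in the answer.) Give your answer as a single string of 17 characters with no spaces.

Answer: CCCCCOOCCCCOCCCCC

Derivation:
State after each event:
  event#1 t=0ms outcome=S: state=CLOSED
  event#2 t=1ms outcome=F: state=CLOSED
  event#3 t=2ms outcome=S: state=CLOSED
  event#4 t=4ms outcome=S: state=CLOSED
  event#5 t=6ms outcome=F: state=CLOSED
  event#6 t=8ms outcome=F: state=OPEN
  event#7 t=11ms outcome=F: state=OPEN
  event#8 t=15ms outcome=S: state=CLOSED
  event#9 t=18ms outcome=F: state=CLOSED
  event#10 t=20ms outcome=S: state=CLOSED
  event#11 t=24ms outcome=F: state=CLOSED
  event#12 t=27ms outcome=F: state=OPEN
  event#13 t=31ms outcome=S: state=CLOSED
  event#14 t=35ms outcome=F: state=CLOSED
  event#15 t=37ms outcome=S: state=CLOSED
  event#16 t=39ms outcome=S: state=CLOSED
  event#17 t=42ms outcome=F: state=CLOSED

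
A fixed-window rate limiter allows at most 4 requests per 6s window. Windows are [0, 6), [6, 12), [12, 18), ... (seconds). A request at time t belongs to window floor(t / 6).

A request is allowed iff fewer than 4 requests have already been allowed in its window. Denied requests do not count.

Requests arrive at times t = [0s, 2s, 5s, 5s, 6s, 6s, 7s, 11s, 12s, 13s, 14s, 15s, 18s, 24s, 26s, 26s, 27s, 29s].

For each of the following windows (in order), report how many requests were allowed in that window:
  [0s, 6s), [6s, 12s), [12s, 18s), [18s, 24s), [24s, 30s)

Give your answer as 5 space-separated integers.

Processing requests:
  req#1 t=0s (window 0): ALLOW
  req#2 t=2s (window 0): ALLOW
  req#3 t=5s (window 0): ALLOW
  req#4 t=5s (window 0): ALLOW
  req#5 t=6s (window 1): ALLOW
  req#6 t=6s (window 1): ALLOW
  req#7 t=7s (window 1): ALLOW
  req#8 t=11s (window 1): ALLOW
  req#9 t=12s (window 2): ALLOW
  req#10 t=13s (window 2): ALLOW
  req#11 t=14s (window 2): ALLOW
  req#12 t=15s (window 2): ALLOW
  req#13 t=18s (window 3): ALLOW
  req#14 t=24s (window 4): ALLOW
  req#15 t=26s (window 4): ALLOW
  req#16 t=26s (window 4): ALLOW
  req#17 t=27s (window 4): ALLOW
  req#18 t=29s (window 4): DENY

Allowed counts by window: 4 4 4 1 4

Answer: 4 4 4 1 4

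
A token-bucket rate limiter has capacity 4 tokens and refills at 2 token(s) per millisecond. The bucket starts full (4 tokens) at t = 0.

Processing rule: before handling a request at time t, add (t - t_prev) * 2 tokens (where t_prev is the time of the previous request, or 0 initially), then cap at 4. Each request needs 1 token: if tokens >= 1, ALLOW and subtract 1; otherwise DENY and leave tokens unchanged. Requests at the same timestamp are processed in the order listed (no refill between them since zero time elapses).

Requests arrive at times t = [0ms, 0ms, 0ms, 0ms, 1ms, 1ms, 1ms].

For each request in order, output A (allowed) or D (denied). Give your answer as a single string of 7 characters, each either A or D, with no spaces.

Answer: AAAAAAD

Derivation:
Simulating step by step:
  req#1 t=0ms: ALLOW
  req#2 t=0ms: ALLOW
  req#3 t=0ms: ALLOW
  req#4 t=0ms: ALLOW
  req#5 t=1ms: ALLOW
  req#6 t=1ms: ALLOW
  req#7 t=1ms: DENY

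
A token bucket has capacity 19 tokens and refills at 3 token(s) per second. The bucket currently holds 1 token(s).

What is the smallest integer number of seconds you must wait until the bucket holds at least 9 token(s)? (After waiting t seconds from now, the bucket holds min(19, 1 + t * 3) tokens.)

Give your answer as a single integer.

Answer: 3

Derivation:
Need 1 + t * 3 >= 9, so t >= 8/3.
Smallest integer t = ceil(8/3) = 3.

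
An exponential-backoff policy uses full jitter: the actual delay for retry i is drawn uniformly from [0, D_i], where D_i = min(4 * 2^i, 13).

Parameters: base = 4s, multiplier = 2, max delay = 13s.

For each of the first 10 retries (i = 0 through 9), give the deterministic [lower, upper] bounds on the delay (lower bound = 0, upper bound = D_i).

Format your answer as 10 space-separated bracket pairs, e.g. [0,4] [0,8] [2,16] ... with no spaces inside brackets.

Computing bounds per retry:
  i=0: D_i=min(4*2^0,13)=4, bounds=[0,4]
  i=1: D_i=min(4*2^1,13)=8, bounds=[0,8]
  i=2: D_i=min(4*2^2,13)=13, bounds=[0,13]
  i=3: D_i=min(4*2^3,13)=13, bounds=[0,13]
  i=4: D_i=min(4*2^4,13)=13, bounds=[0,13]
  i=5: D_i=min(4*2^5,13)=13, bounds=[0,13]
  i=6: D_i=min(4*2^6,13)=13, bounds=[0,13]
  i=7: D_i=min(4*2^7,13)=13, bounds=[0,13]
  i=8: D_i=min(4*2^8,13)=13, bounds=[0,13]
  i=9: D_i=min(4*2^9,13)=13, bounds=[0,13]

Answer: [0,4] [0,8] [0,13] [0,13] [0,13] [0,13] [0,13] [0,13] [0,13] [0,13]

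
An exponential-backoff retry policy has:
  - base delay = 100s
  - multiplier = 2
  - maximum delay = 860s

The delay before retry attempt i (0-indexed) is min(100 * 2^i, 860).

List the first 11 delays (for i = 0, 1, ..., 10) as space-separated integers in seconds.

Answer: 100 200 400 800 860 860 860 860 860 860 860

Derivation:
Computing each delay:
  i=0: min(100*2^0, 860) = 100
  i=1: min(100*2^1, 860) = 200
  i=2: min(100*2^2, 860) = 400
  i=3: min(100*2^3, 860) = 800
  i=4: min(100*2^4, 860) = 860
  i=5: min(100*2^5, 860) = 860
  i=6: min(100*2^6, 860) = 860
  i=7: min(100*2^7, 860) = 860
  i=8: min(100*2^8, 860) = 860
  i=9: min(100*2^9, 860) = 860
  i=10: min(100*2^10, 860) = 860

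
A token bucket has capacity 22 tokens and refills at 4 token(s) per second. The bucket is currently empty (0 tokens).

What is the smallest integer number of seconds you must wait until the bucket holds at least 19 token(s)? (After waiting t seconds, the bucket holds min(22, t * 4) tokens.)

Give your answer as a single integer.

Answer: 5

Derivation:
Need t * 4 >= 19, so t >= 19/4.
Smallest integer t = ceil(19/4) = 5.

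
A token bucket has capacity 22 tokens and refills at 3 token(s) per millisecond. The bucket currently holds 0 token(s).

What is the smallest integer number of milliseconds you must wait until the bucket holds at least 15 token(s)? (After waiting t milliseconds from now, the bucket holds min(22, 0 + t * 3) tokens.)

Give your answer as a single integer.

Answer: 5

Derivation:
Need 0 + t * 3 >= 15, so t >= 15/3.
Smallest integer t = ceil(15/3) = 5.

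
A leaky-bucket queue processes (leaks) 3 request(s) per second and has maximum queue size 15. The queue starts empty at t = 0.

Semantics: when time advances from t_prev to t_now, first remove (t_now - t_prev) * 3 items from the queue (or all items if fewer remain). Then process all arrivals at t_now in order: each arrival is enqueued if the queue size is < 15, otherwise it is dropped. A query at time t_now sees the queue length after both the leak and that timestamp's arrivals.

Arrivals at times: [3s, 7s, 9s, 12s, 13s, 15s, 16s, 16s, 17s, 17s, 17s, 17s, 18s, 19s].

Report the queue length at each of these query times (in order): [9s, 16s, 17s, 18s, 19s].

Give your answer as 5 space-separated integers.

Queue lengths at query times:
  query t=9s: backlog = 1
  query t=16s: backlog = 2
  query t=17s: backlog = 4
  query t=18s: backlog = 2
  query t=19s: backlog = 1

Answer: 1 2 4 2 1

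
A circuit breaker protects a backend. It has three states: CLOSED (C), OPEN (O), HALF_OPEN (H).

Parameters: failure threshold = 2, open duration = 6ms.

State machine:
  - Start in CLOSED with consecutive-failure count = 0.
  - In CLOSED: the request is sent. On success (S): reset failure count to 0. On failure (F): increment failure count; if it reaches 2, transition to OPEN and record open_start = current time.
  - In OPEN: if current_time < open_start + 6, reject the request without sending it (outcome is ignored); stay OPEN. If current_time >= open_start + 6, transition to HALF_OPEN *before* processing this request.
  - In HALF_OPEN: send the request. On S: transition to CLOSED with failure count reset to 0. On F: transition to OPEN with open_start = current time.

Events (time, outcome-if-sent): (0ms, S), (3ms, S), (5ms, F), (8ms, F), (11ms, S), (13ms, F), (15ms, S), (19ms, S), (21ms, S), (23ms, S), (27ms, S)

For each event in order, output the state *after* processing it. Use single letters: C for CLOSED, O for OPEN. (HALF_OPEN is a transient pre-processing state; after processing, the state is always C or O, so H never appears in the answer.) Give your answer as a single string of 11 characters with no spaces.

State after each event:
  event#1 t=0ms outcome=S: state=CLOSED
  event#2 t=3ms outcome=S: state=CLOSED
  event#3 t=5ms outcome=F: state=CLOSED
  event#4 t=8ms outcome=F: state=OPEN
  event#5 t=11ms outcome=S: state=OPEN
  event#6 t=13ms outcome=F: state=OPEN
  event#7 t=15ms outcome=S: state=CLOSED
  event#8 t=19ms outcome=S: state=CLOSED
  event#9 t=21ms outcome=S: state=CLOSED
  event#10 t=23ms outcome=S: state=CLOSED
  event#11 t=27ms outcome=S: state=CLOSED

Answer: CCCOOOCCCCC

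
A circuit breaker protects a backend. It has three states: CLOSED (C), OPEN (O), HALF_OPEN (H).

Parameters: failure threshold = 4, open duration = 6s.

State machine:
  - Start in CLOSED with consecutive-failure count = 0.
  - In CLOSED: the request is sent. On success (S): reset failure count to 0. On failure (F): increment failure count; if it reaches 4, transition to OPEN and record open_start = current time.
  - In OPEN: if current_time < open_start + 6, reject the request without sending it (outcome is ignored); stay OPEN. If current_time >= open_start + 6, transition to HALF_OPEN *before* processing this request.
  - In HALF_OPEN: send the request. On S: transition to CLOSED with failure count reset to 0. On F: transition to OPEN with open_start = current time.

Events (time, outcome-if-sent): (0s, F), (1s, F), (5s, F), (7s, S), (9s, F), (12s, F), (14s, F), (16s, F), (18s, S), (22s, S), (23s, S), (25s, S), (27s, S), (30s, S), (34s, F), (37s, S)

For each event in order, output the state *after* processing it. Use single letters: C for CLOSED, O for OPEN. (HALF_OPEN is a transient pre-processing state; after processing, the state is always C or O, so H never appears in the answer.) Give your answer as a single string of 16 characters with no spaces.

Answer: CCCCCCCOOCCCCCCC

Derivation:
State after each event:
  event#1 t=0s outcome=F: state=CLOSED
  event#2 t=1s outcome=F: state=CLOSED
  event#3 t=5s outcome=F: state=CLOSED
  event#4 t=7s outcome=S: state=CLOSED
  event#5 t=9s outcome=F: state=CLOSED
  event#6 t=12s outcome=F: state=CLOSED
  event#7 t=14s outcome=F: state=CLOSED
  event#8 t=16s outcome=F: state=OPEN
  event#9 t=18s outcome=S: state=OPEN
  event#10 t=22s outcome=S: state=CLOSED
  event#11 t=23s outcome=S: state=CLOSED
  event#12 t=25s outcome=S: state=CLOSED
  event#13 t=27s outcome=S: state=CLOSED
  event#14 t=30s outcome=S: state=CLOSED
  event#15 t=34s outcome=F: state=CLOSED
  event#16 t=37s outcome=S: state=CLOSED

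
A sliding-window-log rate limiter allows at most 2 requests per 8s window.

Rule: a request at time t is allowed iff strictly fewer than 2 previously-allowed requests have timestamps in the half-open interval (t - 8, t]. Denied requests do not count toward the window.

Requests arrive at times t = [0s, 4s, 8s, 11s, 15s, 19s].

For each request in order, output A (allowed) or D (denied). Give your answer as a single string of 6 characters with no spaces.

Answer: AAADAA

Derivation:
Tracking allowed requests in the window:
  req#1 t=0s: ALLOW
  req#2 t=4s: ALLOW
  req#3 t=8s: ALLOW
  req#4 t=11s: DENY
  req#5 t=15s: ALLOW
  req#6 t=19s: ALLOW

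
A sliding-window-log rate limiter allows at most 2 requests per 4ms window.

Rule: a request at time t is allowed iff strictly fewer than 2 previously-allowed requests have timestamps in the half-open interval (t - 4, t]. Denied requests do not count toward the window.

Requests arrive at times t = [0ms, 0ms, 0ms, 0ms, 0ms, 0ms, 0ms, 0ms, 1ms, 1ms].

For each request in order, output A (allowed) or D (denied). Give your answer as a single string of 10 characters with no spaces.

Answer: AADDDDDDDD

Derivation:
Tracking allowed requests in the window:
  req#1 t=0ms: ALLOW
  req#2 t=0ms: ALLOW
  req#3 t=0ms: DENY
  req#4 t=0ms: DENY
  req#5 t=0ms: DENY
  req#6 t=0ms: DENY
  req#7 t=0ms: DENY
  req#8 t=0ms: DENY
  req#9 t=1ms: DENY
  req#10 t=1ms: DENY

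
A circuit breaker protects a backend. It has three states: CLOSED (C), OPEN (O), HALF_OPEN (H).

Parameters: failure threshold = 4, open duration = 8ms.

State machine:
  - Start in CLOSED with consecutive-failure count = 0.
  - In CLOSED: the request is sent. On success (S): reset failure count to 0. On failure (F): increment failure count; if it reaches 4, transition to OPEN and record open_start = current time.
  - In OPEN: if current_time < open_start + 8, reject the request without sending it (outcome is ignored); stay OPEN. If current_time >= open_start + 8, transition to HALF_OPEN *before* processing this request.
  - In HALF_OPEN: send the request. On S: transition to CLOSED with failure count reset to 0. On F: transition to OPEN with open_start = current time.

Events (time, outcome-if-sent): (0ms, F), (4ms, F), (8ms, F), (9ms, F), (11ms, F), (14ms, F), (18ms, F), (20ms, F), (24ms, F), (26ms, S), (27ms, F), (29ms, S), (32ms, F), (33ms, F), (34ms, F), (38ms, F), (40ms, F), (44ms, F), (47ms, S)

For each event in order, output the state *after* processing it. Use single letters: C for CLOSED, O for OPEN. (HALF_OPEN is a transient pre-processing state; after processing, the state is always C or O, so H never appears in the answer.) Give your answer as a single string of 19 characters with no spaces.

Answer: CCCOOOOOOCCCCCCOOOC

Derivation:
State after each event:
  event#1 t=0ms outcome=F: state=CLOSED
  event#2 t=4ms outcome=F: state=CLOSED
  event#3 t=8ms outcome=F: state=CLOSED
  event#4 t=9ms outcome=F: state=OPEN
  event#5 t=11ms outcome=F: state=OPEN
  event#6 t=14ms outcome=F: state=OPEN
  event#7 t=18ms outcome=F: state=OPEN
  event#8 t=20ms outcome=F: state=OPEN
  event#9 t=24ms outcome=F: state=OPEN
  event#10 t=26ms outcome=S: state=CLOSED
  event#11 t=27ms outcome=F: state=CLOSED
  event#12 t=29ms outcome=S: state=CLOSED
  event#13 t=32ms outcome=F: state=CLOSED
  event#14 t=33ms outcome=F: state=CLOSED
  event#15 t=34ms outcome=F: state=CLOSED
  event#16 t=38ms outcome=F: state=OPEN
  event#17 t=40ms outcome=F: state=OPEN
  event#18 t=44ms outcome=F: state=OPEN
  event#19 t=47ms outcome=S: state=CLOSED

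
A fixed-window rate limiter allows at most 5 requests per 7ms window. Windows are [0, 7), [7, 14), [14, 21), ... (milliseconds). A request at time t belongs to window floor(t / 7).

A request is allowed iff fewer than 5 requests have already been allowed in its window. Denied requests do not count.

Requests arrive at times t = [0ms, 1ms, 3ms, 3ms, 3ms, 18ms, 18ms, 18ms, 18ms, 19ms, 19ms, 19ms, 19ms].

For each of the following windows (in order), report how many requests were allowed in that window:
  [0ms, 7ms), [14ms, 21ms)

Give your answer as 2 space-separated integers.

Processing requests:
  req#1 t=0ms (window 0): ALLOW
  req#2 t=1ms (window 0): ALLOW
  req#3 t=3ms (window 0): ALLOW
  req#4 t=3ms (window 0): ALLOW
  req#5 t=3ms (window 0): ALLOW
  req#6 t=18ms (window 2): ALLOW
  req#7 t=18ms (window 2): ALLOW
  req#8 t=18ms (window 2): ALLOW
  req#9 t=18ms (window 2): ALLOW
  req#10 t=19ms (window 2): ALLOW
  req#11 t=19ms (window 2): DENY
  req#12 t=19ms (window 2): DENY
  req#13 t=19ms (window 2): DENY

Allowed counts by window: 5 5

Answer: 5 5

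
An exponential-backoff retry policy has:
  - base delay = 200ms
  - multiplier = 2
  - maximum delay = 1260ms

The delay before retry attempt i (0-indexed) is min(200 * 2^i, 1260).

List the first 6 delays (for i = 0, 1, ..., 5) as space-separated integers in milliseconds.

Answer: 200 400 800 1260 1260 1260

Derivation:
Computing each delay:
  i=0: min(200*2^0, 1260) = 200
  i=1: min(200*2^1, 1260) = 400
  i=2: min(200*2^2, 1260) = 800
  i=3: min(200*2^3, 1260) = 1260
  i=4: min(200*2^4, 1260) = 1260
  i=5: min(200*2^5, 1260) = 1260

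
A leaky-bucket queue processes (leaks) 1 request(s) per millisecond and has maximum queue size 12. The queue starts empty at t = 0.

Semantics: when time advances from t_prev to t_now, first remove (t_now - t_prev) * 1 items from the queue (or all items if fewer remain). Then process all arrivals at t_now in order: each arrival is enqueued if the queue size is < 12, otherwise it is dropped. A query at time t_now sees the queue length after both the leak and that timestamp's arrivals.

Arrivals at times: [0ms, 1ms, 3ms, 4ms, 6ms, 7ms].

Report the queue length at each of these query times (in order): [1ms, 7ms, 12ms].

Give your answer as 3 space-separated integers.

Answer: 1 1 0

Derivation:
Queue lengths at query times:
  query t=1ms: backlog = 1
  query t=7ms: backlog = 1
  query t=12ms: backlog = 0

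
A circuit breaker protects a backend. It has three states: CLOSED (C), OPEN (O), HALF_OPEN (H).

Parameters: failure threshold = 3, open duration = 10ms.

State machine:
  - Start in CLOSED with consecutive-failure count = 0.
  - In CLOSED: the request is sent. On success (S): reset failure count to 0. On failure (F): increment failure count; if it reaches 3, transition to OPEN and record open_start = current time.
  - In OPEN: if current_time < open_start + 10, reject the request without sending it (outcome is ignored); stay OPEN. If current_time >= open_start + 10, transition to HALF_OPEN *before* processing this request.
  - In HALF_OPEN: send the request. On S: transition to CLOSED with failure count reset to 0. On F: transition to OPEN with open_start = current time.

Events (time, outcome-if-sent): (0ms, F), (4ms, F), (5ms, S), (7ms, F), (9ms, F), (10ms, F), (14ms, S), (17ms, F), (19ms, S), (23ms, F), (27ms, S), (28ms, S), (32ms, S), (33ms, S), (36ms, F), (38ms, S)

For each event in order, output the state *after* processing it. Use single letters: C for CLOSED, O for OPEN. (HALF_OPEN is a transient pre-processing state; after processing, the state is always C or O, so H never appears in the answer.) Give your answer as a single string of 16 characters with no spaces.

State after each event:
  event#1 t=0ms outcome=F: state=CLOSED
  event#2 t=4ms outcome=F: state=CLOSED
  event#3 t=5ms outcome=S: state=CLOSED
  event#4 t=7ms outcome=F: state=CLOSED
  event#5 t=9ms outcome=F: state=CLOSED
  event#6 t=10ms outcome=F: state=OPEN
  event#7 t=14ms outcome=S: state=OPEN
  event#8 t=17ms outcome=F: state=OPEN
  event#9 t=19ms outcome=S: state=OPEN
  event#10 t=23ms outcome=F: state=OPEN
  event#11 t=27ms outcome=S: state=OPEN
  event#12 t=28ms outcome=S: state=OPEN
  event#13 t=32ms outcome=S: state=OPEN
  event#14 t=33ms outcome=S: state=CLOSED
  event#15 t=36ms outcome=F: state=CLOSED
  event#16 t=38ms outcome=S: state=CLOSED

Answer: CCCCCOOOOOOOOCCC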